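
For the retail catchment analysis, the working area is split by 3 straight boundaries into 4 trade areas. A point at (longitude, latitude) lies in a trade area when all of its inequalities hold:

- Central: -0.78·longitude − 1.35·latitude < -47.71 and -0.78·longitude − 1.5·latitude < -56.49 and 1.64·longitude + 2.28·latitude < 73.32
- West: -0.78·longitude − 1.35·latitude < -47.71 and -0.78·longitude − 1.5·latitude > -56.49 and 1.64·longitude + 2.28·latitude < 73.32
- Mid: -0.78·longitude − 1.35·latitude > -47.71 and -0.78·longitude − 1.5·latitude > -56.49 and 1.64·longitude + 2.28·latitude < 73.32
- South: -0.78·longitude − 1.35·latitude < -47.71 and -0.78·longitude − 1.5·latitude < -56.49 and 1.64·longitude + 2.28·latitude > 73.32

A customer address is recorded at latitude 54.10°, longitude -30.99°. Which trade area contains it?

-0.78·-30.99 − 1.35·54.10 = -48.863, which is < -47.71
-0.78·-30.99 − 1.5·54.10 = -56.978, which is < -56.49
1.64·-30.99 + 2.28·54.10 = 72.524, which is < 73.32
This sign pattern matches Central.

Central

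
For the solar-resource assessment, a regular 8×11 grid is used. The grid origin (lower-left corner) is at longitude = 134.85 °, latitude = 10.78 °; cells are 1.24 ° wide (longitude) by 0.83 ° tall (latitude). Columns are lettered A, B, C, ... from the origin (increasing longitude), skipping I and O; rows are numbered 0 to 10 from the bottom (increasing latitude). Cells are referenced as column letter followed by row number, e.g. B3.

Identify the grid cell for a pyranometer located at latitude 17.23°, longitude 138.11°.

Column index: ⌊(138.11 − 134.85) / 1.24⌋ = ⌊2.629⌋ = 2 → column C
Row offset from origin: ⌊(17.23 − 10.78) / 0.83⌋ = ⌊7.771⌋ = 7 → row 7

C7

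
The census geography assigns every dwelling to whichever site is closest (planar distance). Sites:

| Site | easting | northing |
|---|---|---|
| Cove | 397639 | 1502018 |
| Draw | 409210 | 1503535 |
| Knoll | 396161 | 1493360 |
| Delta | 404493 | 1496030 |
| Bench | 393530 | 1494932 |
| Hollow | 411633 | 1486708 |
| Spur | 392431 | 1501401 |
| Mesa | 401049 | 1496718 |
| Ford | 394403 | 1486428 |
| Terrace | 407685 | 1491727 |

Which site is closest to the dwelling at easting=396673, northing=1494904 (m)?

Knoll

Squared distances to each site:
Cove: 51542152.000; Draw: 231670530.000; Knoll: 2646080.000; Delta: 62420276.000; Bench: 9879233.000; Hollow: 290976016.000; Spur: 60205573.000; Mesa: 22439972.000; Ford: 76995476.000; Terrace: 131357473.000.
Minimum at Knoll.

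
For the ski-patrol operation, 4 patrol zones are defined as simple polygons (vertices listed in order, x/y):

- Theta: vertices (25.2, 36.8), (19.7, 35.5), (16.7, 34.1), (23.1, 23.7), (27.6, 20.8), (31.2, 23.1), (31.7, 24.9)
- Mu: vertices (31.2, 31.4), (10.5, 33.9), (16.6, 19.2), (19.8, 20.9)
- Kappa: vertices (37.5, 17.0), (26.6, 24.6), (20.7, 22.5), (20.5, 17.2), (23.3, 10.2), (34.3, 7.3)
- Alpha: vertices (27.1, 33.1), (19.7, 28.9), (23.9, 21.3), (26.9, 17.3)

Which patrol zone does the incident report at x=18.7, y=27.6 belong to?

Cast a ray rightward from (18.7, 27.6). For each polygon, the edges (by vertex number in listed order) whose endpoints lie on opposite sides of y = 27.6, where each meets that height, and whether that is right or left of the point:
Theta: 3–4 at x≈20.70 (right), 7–1 at x≈30.23 (right) → 2 crossings.
Mu: 2–3 at x≈13.11 (left), 4–1 at x≈27.07 (right) → 1 crossing.
Kappa: no edge straddles that height → 0 crossings.
Alpha: 2–3 at x≈20.42 (right), 4–1 at x≈27.03 (right) → 2 crossings.
Only Mu has an odd count, so the point is inside Mu.

Mu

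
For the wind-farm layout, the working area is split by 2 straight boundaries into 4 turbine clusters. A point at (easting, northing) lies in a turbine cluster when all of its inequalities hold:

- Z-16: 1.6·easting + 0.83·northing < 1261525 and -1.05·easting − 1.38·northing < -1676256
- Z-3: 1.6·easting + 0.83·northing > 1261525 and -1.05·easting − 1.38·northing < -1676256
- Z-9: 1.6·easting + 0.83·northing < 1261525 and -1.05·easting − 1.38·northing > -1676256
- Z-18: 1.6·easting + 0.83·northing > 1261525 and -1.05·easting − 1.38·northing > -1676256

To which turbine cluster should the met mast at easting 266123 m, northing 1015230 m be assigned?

Z-3

1.6·266123 + 0.83·1015230 = 1268437.700, which is > 1261525
-1.05·266123 − 1.38·1015230 = -1680446.550, which is < -1676256
This sign pattern matches Z-3.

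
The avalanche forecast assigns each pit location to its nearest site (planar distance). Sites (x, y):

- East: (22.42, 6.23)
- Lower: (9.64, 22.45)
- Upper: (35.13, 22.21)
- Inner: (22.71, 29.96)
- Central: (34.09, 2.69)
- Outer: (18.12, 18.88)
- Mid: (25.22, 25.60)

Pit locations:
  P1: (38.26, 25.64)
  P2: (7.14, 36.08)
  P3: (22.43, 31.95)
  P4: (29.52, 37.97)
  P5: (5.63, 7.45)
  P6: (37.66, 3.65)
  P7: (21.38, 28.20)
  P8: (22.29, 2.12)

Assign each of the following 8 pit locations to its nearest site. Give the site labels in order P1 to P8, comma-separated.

Upper, Lower, Inner, Inner, Lower, Central, Inner, East

P1 → Upper (d²=21.56)
P2 → Lower (d²=192.03)
P3 → Inner (d²=4.04)
P4 → Inner (d²=110.54)
P5 → Lower (d²=241.08)
P6 → Central (d²=13.67)
P7 → Inner (d²=4.87)
P8 → East (d²=16.91)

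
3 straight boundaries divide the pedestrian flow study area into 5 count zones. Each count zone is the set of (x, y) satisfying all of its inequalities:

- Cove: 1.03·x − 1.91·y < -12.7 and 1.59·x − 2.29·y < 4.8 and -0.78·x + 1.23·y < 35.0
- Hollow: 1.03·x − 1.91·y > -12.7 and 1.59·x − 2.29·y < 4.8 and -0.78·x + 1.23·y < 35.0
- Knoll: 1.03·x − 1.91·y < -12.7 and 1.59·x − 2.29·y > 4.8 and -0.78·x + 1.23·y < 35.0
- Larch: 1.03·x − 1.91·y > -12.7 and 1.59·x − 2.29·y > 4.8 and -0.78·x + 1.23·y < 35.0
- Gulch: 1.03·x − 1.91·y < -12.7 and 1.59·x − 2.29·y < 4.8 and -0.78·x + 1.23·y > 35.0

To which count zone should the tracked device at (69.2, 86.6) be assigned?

1.03·69.2 − 1.91·86.6 = -94.130, which is < -12.7
1.59·69.2 − 2.29·86.6 = -88.286, which is < 4.8
-0.78·69.2 + 1.23·86.6 = 52.542, which is > 35.0
This sign pattern matches Gulch.

Gulch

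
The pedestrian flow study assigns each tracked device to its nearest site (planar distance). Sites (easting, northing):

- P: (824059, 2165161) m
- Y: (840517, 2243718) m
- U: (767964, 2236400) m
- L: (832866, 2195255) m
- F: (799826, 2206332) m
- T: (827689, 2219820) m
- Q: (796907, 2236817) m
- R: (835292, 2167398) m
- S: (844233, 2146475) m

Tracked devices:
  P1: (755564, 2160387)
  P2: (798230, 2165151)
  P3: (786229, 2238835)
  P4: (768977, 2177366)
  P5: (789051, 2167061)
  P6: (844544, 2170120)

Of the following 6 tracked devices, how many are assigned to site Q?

1

P1 → F
P2 → P
P3 → Q
P4 → F
P5 → P
P6 → R
1 of the 6 goes to Q.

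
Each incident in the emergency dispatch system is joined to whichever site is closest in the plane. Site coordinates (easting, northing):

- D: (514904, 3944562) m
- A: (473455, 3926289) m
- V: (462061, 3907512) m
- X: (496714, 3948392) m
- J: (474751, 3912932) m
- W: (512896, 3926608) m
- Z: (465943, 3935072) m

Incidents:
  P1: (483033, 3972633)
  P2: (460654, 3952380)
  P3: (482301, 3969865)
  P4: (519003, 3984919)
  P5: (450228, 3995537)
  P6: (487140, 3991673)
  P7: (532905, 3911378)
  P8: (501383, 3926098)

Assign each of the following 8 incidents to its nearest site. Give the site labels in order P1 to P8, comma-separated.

P1 → X (d²=774795842.00)
P2 → Z (d²=327540385.00)
P3 → X (d²=668824298.00)
P4 → D (d²=1645489250.00)
P5 → Z (d²=3902977450.00)
P6 → X (d²=1964906437.00)
P7 → W (d²=632312981.00)
P8 → W (d²=132809269.00)

X, Z, X, D, Z, X, W, W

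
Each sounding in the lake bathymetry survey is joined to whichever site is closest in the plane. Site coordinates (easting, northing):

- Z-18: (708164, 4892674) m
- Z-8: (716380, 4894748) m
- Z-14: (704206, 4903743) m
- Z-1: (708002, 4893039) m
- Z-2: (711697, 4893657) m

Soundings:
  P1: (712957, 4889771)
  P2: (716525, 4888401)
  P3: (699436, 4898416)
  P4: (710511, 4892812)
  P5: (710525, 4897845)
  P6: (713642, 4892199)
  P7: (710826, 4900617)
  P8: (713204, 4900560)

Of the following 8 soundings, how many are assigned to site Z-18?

P1 → Z-2
P2 → Z-8
P3 → Z-14
P4 → Z-2
P5 → Z-2
P6 → Z-2
P7 → Z-2
P8 → Z-8
0 of the 8 go to Z-18.

0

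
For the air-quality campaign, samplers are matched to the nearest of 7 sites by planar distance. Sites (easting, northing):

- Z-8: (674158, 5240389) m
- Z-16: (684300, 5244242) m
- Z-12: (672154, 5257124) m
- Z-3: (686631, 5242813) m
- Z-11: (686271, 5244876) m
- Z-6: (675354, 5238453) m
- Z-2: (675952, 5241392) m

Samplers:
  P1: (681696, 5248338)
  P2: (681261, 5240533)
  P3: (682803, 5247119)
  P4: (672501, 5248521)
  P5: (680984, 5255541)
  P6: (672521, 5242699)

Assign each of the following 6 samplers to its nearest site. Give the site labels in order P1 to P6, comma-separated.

P1 → Z-16 (d²=23558032.00)
P2 → Z-16 (d²=22992202.00)
P3 → Z-16 (d²=10518138.00)
P4 → Z-2 (d²=62732042.00)
P5 → Z-12 (d²=80474789.00)
P6 → Z-8 (d²=8015869.00)

Z-16, Z-16, Z-16, Z-2, Z-12, Z-8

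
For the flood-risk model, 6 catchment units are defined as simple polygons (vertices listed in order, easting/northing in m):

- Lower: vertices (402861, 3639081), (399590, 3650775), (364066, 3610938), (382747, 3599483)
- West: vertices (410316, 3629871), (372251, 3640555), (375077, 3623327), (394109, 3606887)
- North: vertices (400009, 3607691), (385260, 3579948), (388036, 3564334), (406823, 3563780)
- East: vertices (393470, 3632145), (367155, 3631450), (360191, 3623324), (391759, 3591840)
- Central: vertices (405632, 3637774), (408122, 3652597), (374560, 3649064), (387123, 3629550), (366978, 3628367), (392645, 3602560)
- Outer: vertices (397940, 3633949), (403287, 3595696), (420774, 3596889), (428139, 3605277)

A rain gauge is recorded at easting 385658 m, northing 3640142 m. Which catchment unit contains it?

Cast a ray rightward from (385658, 3640142). For each polygon, the edges (by vertex number in listed order) whose endpoints lie on opposite sides of northing = 3640142, where each meets that height, and whether that is right or left of the point:
Lower: 1–2 at easting≈402564.2 (right), 2–3 at easting≈390108.2 (right) → 2 crossings.
West: 1–2 at easting≈373722.4 (left), 2–3 at easting≈372318.7 (left) → 0 crossings.
North: no edge straddles that height → 0 crossings.
East: no edge straddles that height → 0 crossings.
Central: 1–2 at easting≈406029.8 (right), 3–4 at easting≈380303.9 (left) → 1 crossing.
Outer: no edge straddles that height → 0 crossings.
Only Central has an odd count, so the point is inside Central.

Central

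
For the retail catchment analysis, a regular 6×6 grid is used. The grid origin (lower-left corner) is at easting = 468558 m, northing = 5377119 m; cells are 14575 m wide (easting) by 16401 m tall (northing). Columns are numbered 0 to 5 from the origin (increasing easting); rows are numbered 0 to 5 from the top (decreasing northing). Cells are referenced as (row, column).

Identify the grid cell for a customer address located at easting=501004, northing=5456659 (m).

(1, 2)

Column index: ⌊(501004 − 468558) / 14575⌋ = ⌊2.226⌋ = 2
Row offset from origin: ⌊(5456659 − 5377119) / 16401⌋ = ⌊4.850⌋ = 4 → row 1 (counted from top)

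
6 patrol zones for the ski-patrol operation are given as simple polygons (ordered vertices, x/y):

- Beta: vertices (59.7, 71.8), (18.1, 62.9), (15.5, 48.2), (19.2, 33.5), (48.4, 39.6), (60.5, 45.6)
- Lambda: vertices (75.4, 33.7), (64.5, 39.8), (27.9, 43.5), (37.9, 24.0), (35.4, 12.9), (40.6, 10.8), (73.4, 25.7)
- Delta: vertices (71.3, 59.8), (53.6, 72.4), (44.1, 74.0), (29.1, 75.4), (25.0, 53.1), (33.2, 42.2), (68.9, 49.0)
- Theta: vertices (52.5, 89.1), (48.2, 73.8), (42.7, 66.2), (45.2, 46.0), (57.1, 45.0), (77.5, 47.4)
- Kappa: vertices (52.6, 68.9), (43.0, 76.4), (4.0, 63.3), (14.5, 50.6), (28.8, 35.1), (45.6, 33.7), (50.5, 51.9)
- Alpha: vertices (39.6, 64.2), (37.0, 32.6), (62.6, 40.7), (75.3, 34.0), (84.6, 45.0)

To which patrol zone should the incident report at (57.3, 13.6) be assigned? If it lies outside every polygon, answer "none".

Cast a ray rightward from (57.3, 13.6). For each polygon, the edges (by vertex number in listed order) whose endpoints lie on opposite sides of y = 13.6, where each meets that height, and whether that is right or left of the point:
Beta: no edge straddles that height → 0 crossings.
Lambda: 4–5 at x≈35.56 (left), 6–7 at x≈46.76 (left) → 0 crossings.
Delta: no edge straddles that height → 0 crossings.
Theta: no edge straddles that height → 0 crossings.
Kappa: no edge straddles that height → 0 crossings.
Alpha: no edge straddles that height → 0 crossings.
All counts are even, so the point lies outside every listed polygon.

none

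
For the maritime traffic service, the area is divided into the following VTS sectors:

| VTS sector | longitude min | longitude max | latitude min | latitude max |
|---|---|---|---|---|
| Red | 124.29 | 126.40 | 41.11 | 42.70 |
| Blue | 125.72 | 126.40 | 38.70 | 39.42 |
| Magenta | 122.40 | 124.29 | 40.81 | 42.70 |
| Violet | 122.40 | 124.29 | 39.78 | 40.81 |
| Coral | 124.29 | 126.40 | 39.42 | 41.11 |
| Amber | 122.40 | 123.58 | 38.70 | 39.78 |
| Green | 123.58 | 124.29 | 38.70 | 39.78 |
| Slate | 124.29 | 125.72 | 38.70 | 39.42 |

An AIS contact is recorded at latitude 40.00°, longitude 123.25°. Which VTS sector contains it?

The point has longitude = 123.25 and latitude = 40.00.
Only Violet satisfies 122.40 ≤ longitude ≤ 124.29 and 39.78 ≤ latitude ≤ 40.81.

Violet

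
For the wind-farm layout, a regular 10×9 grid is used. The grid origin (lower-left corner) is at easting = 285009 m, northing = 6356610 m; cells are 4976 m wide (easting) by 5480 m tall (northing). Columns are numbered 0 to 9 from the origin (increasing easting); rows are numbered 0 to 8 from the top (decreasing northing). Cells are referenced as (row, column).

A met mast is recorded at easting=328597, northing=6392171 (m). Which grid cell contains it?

Column index: ⌊(328597 − 285009) / 4976⌋ = ⌊8.760⌋ = 8
Row offset from origin: ⌊(6392171 − 6356610) / 5480⌋ = ⌊6.489⌋ = 6 → row 2 (counted from top)

(2, 8)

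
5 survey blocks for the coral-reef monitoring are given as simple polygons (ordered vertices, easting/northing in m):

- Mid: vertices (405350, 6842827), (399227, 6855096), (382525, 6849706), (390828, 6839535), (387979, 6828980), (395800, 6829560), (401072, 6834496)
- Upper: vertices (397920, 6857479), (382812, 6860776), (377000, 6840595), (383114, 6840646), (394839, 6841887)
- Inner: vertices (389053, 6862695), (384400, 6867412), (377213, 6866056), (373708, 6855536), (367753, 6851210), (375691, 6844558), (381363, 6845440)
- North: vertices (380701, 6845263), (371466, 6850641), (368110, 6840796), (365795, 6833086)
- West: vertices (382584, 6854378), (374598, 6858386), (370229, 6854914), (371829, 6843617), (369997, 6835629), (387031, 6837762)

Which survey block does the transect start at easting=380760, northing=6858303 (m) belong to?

Inner

Cast a ray rightward from (380760, 6858303). For each polygon, the edges (by vertex number in listed order) whose endpoints lie on opposite sides of northing = 6858303, where each meets that height, and whether that is right or left of the point:
Mid: no edge straddles that height → 0 crossings.
Upper: 1–2 at easting≈394144.1 (right), 2–3 at easting≈382099.8 (right) → 2 crossings.
Inner: 3–4 at easting≈374629.9 (left), 7–1 at easting≈387095.6 (right) → 1 crossing.
North: no edge straddles that height → 0 crossings.
West: 1–2 at easting≈374763.4 (left), 2–3 at easting≈374493.6 (left) → 0 crossings.
Only Inner has an odd count, so the point is inside Inner.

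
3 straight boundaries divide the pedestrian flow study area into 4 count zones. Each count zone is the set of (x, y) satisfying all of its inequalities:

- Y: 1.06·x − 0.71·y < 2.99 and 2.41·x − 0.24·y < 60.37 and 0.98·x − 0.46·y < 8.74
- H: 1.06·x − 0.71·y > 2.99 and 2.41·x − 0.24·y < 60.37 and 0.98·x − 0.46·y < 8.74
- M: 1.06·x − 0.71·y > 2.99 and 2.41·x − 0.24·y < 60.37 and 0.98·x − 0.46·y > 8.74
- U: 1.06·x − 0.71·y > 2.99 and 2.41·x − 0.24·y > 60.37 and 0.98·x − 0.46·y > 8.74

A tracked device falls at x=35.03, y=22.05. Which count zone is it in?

U

1.06·35.03 − 0.71·22.05 = 21.476, which is > 2.99
2.41·35.03 − 0.24·22.05 = 79.130, which is > 60.37
0.98·35.03 − 0.46·22.05 = 24.186, which is > 8.74
This sign pattern matches U.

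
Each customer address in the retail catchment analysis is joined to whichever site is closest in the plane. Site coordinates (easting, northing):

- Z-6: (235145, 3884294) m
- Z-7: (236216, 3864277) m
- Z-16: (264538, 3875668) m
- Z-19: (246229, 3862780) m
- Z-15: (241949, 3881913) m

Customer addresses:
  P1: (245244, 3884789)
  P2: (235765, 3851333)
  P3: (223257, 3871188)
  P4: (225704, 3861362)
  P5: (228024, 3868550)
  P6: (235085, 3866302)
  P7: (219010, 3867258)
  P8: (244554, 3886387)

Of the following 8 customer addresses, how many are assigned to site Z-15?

P1 → Z-15
P2 → Z-7
P3 → Z-7
P4 → Z-7
P5 → Z-7
P6 → Z-7
P7 → Z-7
P8 → Z-15
2 of the 8 go to Z-15.

2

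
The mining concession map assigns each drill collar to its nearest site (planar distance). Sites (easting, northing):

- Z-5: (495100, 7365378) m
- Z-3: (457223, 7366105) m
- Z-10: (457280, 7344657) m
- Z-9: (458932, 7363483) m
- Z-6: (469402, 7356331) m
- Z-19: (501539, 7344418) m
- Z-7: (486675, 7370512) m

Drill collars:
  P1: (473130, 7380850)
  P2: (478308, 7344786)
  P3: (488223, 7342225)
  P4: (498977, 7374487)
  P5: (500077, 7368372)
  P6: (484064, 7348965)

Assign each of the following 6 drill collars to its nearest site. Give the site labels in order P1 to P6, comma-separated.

P1 → Z-7 (d²=290341269.00)
P2 → Z-6 (d²=212603861.00)
P3 → Z-19 (d²=182125105.00)
P4 → Z-5 (d²=98005010.00)
P5 → Z-5 (d²=33734565.00)
P6 → Z-6 (d²=269232200.00)

Z-7, Z-6, Z-19, Z-5, Z-5, Z-6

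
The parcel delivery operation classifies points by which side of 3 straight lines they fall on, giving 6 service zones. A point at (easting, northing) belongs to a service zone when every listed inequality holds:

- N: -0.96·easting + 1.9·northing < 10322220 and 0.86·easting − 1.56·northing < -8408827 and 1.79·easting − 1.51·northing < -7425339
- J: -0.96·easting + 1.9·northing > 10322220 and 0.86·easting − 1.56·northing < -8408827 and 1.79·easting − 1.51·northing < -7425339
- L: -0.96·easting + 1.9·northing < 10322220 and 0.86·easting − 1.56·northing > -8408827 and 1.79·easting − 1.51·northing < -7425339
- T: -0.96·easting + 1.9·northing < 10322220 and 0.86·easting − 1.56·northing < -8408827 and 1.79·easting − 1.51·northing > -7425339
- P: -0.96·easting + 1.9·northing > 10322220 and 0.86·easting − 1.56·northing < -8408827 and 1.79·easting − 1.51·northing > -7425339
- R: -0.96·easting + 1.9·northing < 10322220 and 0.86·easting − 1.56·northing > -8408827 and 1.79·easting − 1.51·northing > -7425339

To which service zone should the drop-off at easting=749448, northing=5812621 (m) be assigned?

-0.96·749448 + 1.9·5812621 = 10324509.820, which is > 10322220
0.86·749448 − 1.56·5812621 = -8423163.480, which is < -8408827
1.79·749448 − 1.51·5812621 = -7435545.790, which is < -7425339
This sign pattern matches J.

J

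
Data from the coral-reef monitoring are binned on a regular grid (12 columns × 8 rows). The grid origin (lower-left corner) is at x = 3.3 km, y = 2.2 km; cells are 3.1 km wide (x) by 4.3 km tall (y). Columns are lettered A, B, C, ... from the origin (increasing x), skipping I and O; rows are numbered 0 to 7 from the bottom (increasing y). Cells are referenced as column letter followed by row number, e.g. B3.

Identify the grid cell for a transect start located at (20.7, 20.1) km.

Column index: ⌊(20.7 − 3.3) / 3.1⌋ = ⌊5.613⌋ = 5 → column F
Row offset from origin: ⌊(20.1 − 2.2) / 4.3⌋ = ⌊4.163⌋ = 4 → row 4

F4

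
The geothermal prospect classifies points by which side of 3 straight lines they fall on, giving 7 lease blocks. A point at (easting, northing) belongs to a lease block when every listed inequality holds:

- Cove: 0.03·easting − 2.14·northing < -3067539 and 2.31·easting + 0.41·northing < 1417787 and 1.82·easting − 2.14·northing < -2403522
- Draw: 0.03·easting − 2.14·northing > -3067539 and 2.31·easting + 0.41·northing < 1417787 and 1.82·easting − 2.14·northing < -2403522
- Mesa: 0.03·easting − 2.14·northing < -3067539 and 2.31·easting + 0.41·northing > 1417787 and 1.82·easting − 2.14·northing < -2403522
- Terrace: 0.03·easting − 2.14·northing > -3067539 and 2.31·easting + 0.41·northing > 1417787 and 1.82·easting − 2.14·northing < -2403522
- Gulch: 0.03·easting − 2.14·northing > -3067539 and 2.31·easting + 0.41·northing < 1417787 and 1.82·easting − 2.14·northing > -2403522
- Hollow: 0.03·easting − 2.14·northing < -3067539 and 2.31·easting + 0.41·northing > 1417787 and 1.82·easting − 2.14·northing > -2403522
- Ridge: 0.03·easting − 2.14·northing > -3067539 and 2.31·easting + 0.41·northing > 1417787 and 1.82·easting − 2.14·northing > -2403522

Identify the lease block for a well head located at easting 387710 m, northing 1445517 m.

0.03·387710 − 2.14·1445517 = -3081775.080, which is < -3067539
2.31·387710 + 0.41·1445517 = 1488272.070, which is > 1417787
1.82·387710 − 2.14·1445517 = -2387774.180, which is > -2403522
This sign pattern matches Hollow.

Hollow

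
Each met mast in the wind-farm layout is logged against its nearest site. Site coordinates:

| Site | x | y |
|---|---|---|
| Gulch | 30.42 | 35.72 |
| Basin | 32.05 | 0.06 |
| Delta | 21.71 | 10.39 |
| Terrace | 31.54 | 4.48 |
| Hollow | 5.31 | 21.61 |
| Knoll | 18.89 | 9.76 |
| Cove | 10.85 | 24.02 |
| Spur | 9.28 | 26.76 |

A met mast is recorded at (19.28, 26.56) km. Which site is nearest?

Squared distances to each site:
Gulch: 208.005; Basin: 865.323; Delta: 267.374; Terrace: 637.834; Hollow: 219.663; Knoll: 282.392; Cove: 77.517; Spur: 100.040.
Minimum at Cove.

Cove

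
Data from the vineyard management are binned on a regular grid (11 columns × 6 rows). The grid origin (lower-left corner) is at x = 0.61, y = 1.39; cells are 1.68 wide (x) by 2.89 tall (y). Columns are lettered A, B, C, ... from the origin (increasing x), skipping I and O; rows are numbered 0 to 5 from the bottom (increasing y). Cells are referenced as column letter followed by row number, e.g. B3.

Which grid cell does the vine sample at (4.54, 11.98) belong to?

C3

Column index: ⌊(4.54 − 0.61) / 1.68⌋ = ⌊2.339⌋ = 2 → column C
Row offset from origin: ⌊(11.98 − 1.39) / 2.89⌋ = ⌊3.664⌋ = 3 → row 3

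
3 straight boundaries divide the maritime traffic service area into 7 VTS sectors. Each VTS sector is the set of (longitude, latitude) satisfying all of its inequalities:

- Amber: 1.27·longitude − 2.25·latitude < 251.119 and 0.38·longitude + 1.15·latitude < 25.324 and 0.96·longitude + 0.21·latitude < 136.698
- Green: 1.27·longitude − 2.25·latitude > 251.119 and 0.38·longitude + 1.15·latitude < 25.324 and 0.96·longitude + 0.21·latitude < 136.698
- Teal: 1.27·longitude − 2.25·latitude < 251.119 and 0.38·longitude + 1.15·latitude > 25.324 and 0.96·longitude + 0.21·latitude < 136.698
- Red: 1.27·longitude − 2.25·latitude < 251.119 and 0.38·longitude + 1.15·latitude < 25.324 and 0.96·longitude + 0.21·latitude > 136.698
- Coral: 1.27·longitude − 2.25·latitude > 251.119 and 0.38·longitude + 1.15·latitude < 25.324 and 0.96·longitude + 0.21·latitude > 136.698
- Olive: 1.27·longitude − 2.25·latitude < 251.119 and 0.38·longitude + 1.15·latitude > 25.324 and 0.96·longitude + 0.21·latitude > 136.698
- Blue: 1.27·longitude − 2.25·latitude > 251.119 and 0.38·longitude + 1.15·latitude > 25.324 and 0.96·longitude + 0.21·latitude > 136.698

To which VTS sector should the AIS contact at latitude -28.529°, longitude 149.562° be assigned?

1.27·149.562 − 2.25·-28.529 = 254.134, which is > 251.119
0.38·149.562 + 1.15·-28.529 = 24.025, which is < 25.324
0.96·149.562 + 0.21·-28.529 = 137.588, which is > 136.698
This sign pattern matches Coral.

Coral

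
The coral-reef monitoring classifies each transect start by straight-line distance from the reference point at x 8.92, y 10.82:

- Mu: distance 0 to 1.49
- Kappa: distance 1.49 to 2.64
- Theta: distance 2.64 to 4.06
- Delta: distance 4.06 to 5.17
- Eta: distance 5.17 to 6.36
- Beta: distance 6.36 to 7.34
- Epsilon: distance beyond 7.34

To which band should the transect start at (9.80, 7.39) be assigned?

Distance = √((9.80−8.92)² + (7.39−10.82)²) = √(0.774 + 11.765) = 3.541.
2.64 ≤ 3.541 < 4.06 → Theta.

Theta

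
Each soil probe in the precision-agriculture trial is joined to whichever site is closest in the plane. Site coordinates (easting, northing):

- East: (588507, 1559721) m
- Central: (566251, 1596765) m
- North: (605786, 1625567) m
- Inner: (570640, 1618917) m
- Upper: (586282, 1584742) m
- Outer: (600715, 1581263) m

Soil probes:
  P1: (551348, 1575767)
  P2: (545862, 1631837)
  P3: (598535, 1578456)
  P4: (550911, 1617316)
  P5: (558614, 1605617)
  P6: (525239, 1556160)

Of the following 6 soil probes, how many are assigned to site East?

0

P1 → Central
P2 → Inner
P3 → Outer
P4 → Inner
P5 → Central
P6 → Central
0 of the 6 go to East.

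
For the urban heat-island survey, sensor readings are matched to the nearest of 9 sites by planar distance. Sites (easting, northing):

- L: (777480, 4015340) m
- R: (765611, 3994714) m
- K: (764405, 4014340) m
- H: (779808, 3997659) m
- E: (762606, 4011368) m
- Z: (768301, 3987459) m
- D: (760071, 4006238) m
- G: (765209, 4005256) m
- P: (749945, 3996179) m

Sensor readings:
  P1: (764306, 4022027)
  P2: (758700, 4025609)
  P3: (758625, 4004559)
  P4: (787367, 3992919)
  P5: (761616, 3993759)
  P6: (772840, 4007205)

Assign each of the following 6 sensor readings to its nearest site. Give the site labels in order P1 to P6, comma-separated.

P1 → K (d²=59099770.00)
P2 → K (d²=159537386.00)
P3 → D (d²=4909957.00)
P4 → H (d²=79606081.00)
P5 → R (d²=16872050.00)
P6 → G (d²=62030762.00)

K, K, D, H, R, G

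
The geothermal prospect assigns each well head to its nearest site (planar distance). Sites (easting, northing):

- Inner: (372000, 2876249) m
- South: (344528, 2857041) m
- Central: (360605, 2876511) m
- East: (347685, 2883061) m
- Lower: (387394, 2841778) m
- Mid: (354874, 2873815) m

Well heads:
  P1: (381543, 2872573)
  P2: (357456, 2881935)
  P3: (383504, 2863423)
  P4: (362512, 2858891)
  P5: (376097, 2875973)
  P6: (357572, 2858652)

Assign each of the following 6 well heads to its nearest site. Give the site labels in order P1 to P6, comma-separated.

Inner, Central, Inner, Mid, Inner, South

P1 → Inner (d²=104581825.00)
P2 → Central (d²=39335977.00)
P3 → Inner (d²=296848292.00)
P4 → Mid (d²=281064820.00)
P5 → Inner (d²=16861585.00)
P6 → South (d²=172741257.00)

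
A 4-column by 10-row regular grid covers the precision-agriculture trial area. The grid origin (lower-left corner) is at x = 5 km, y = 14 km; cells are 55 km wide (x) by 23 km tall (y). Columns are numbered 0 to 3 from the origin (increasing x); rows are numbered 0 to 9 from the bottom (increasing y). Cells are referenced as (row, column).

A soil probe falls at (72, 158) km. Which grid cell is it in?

(6, 1)

Column index: ⌊(72 − 5) / 55⌋ = ⌊1.218⌋ = 1
Row offset from origin: ⌊(158 − 14) / 23⌋ = ⌊6.261⌋ = 6 → row 6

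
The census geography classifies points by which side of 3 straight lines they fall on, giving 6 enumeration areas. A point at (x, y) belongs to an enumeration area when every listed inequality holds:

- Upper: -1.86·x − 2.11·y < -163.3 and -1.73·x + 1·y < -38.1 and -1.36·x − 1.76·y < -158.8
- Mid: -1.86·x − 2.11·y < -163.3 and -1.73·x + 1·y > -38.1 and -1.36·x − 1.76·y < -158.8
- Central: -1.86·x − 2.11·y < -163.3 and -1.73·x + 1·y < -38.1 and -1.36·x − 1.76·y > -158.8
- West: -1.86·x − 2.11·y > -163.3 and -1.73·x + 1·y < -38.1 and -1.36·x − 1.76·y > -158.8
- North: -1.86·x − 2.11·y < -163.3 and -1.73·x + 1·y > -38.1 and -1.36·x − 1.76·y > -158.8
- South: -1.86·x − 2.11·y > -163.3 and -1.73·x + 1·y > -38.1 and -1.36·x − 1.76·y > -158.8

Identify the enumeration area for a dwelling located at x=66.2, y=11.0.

West

-1.86·66.2 − 2.11·11.0 = -146.342, which is > -163.3
-1.73·66.2 + 1·11.0 = -103.526, which is < -38.1
-1.36·66.2 − 1.76·11.0 = -109.392, which is > -158.8
This sign pattern matches West.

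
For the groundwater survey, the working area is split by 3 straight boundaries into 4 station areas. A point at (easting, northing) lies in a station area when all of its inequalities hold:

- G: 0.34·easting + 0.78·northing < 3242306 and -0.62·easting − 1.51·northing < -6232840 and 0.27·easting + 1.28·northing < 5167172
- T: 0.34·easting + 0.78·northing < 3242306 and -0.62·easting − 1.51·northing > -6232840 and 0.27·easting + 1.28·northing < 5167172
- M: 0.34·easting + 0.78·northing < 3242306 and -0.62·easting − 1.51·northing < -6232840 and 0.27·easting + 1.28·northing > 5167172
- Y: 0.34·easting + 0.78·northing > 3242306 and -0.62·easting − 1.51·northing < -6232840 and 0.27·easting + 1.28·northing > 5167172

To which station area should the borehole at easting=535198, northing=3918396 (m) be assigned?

G

0.34·535198 + 0.78·3918396 = 3238316.200, which is < 3242306
-0.62·535198 − 1.51·3918396 = -6248600.720, which is < -6232840
0.27·535198 + 1.28·3918396 = 5160050.340, which is < 5167172
This sign pattern matches G.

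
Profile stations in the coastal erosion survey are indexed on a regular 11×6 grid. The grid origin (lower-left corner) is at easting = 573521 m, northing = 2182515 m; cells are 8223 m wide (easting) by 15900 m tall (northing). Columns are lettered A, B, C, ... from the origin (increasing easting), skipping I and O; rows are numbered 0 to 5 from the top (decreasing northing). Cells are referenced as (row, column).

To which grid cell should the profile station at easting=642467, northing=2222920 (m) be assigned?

(3, J)

Column index: ⌊(642467 − 573521) / 8223⌋ = ⌊8.385⌋ = 8 → column J
Row offset from origin: ⌊(2222920 − 2182515) / 15900⌋ = ⌊2.541⌋ = 2 → row 3 (counted from top)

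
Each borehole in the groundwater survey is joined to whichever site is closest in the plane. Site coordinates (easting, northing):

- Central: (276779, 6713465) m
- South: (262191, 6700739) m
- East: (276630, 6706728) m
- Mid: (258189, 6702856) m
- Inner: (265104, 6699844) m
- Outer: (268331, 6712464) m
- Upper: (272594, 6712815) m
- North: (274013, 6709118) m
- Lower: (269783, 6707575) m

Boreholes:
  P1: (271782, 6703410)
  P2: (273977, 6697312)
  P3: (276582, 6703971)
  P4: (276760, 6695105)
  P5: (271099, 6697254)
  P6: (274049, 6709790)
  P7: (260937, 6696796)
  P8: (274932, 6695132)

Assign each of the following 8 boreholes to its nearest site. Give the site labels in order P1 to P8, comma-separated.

Lower, Inner, East, East, Inner, North, South, Inner

P1 → Lower (d²=21343226.00)
P2 → Inner (d²=85141153.00)
P3 → East (d²=7603353.00)
P4 → East (d²=135111029.00)
P5 → Inner (d²=42648125.00)
P6 → North (d²=452880.00)
P7 → South (d²=17119765.00)
P8 → Inner (d²=118792528.00)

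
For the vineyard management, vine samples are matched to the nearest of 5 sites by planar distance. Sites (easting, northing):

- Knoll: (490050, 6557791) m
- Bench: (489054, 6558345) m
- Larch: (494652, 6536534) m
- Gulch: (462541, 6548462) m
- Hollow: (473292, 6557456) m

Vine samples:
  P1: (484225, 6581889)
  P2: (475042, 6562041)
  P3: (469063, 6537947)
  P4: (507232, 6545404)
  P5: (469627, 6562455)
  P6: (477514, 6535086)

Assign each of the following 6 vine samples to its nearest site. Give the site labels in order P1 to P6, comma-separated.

Bench, Hollow, Gulch, Larch, Hollow, Larch

P1 → Bench (d²=577639177.00)
P2 → Hollow (d²=24084725.00)
P3 → Gulch (d²=153101709.00)
P4 → Larch (d²=236933300.00)
P5 → Hollow (d²=38422226.00)
P6 → Larch (d²=295807748.00)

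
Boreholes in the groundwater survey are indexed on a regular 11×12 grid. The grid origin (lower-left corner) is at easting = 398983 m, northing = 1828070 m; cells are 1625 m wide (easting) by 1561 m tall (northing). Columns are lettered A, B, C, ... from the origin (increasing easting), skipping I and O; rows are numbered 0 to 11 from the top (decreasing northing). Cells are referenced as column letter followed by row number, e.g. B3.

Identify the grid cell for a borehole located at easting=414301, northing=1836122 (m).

K6

Column index: ⌊(414301 − 398983) / 1625⌋ = ⌊9.426⌋ = 9 → column K
Row offset from origin: ⌊(1836122 − 1828070) / 1561⌋ = ⌊5.158⌋ = 5 → row 6 (counted from top)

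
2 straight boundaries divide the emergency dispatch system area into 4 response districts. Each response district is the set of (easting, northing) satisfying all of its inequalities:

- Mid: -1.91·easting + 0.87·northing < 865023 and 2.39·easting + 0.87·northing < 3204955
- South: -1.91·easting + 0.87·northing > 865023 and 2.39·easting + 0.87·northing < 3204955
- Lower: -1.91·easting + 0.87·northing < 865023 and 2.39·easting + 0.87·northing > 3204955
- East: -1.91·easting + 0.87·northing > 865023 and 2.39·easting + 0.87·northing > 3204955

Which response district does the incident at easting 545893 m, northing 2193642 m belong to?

East

-1.91·545893 + 0.87·2193642 = 865812.910, which is > 865023
2.39·545893 + 0.87·2193642 = 3213152.810, which is > 3204955
This sign pattern matches East.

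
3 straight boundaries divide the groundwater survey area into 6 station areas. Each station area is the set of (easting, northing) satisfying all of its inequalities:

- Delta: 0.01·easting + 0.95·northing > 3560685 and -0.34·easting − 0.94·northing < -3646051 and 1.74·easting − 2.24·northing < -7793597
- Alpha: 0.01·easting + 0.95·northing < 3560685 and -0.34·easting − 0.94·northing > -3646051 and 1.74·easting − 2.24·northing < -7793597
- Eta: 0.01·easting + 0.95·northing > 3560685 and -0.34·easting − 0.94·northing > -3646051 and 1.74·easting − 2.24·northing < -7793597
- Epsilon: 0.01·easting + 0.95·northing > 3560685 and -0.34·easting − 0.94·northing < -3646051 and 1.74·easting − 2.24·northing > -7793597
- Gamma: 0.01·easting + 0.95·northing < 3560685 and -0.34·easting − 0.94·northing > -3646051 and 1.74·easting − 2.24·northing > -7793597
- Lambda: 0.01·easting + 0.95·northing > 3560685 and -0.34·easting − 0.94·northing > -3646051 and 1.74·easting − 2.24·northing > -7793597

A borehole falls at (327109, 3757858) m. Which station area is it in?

0.01·327109 + 0.95·3757858 = 3573236.190, which is > 3560685
-0.34·327109 − 0.94·3757858 = -3643603.580, which is > -3646051
1.74·327109 − 2.24·3757858 = -7848432.260, which is < -7793597
This sign pattern matches Eta.

Eta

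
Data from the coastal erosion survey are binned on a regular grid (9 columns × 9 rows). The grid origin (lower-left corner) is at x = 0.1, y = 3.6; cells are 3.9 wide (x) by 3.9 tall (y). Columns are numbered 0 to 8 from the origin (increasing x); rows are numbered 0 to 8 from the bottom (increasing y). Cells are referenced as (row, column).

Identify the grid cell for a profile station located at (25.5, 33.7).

(7, 6)

Column index: ⌊(25.5 − 0.1) / 3.9⌋ = ⌊6.513⌋ = 6
Row offset from origin: ⌊(33.7 − 3.6) / 3.9⌋ = ⌊7.718⌋ = 7 → row 7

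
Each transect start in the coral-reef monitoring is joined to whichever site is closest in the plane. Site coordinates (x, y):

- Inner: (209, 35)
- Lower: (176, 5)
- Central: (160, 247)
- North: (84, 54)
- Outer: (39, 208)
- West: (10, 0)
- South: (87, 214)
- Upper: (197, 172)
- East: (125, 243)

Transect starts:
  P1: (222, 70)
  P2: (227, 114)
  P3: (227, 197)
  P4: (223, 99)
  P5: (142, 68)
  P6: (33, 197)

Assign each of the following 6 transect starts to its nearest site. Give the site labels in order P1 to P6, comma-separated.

Inner, Upper, Upper, Inner, North, Outer

P1 → Inner (d²=1394.00)
P2 → Upper (d²=4264.00)
P3 → Upper (d²=1525.00)
P4 → Inner (d²=4292.00)
P5 → North (d²=3560.00)
P6 → Outer (d²=157.00)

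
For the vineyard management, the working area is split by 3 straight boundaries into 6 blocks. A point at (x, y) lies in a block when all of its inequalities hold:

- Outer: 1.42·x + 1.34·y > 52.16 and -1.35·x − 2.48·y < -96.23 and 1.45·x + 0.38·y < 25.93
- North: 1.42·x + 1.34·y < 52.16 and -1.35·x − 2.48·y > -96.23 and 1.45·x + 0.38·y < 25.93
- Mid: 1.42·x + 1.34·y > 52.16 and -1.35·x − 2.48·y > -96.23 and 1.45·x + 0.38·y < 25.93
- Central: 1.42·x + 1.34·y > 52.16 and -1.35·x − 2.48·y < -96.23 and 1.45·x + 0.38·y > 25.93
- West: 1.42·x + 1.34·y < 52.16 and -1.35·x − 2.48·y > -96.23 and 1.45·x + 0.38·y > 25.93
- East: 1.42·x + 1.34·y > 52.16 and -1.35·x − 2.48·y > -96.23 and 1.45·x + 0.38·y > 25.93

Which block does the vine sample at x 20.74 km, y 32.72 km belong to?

1.42·20.74 + 1.34·32.72 = 73.296, which is > 52.16
-1.35·20.74 − 2.48·32.72 = -109.145, which is < -96.23
1.45·20.74 + 0.38·32.72 = 42.507, which is > 25.93
This sign pattern matches Central.

Central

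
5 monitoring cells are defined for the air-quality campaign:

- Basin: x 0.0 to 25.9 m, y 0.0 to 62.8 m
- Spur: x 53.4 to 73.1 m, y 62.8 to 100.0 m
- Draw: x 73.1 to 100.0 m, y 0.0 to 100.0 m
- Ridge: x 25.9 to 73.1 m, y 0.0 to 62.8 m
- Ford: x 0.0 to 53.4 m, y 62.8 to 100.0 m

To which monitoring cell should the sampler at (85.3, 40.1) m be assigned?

Draw

The point has x = 85.3 and y = 40.1.
Only Draw satisfies 73.1 ≤ x ≤ 100.0 and 0.0 ≤ y ≤ 100.0.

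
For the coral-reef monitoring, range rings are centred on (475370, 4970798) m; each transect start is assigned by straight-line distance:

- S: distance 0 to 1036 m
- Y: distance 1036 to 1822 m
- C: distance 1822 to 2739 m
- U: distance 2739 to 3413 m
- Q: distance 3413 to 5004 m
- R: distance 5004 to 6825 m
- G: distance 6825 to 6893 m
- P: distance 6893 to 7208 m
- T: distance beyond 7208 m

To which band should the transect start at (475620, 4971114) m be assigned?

S

Distance = √((475620−475370)² + (4971114−4970798)²) = √(62500.000 + 99856.000) = 402.934 m.
0 ≤ 402.934 < 1036 → S.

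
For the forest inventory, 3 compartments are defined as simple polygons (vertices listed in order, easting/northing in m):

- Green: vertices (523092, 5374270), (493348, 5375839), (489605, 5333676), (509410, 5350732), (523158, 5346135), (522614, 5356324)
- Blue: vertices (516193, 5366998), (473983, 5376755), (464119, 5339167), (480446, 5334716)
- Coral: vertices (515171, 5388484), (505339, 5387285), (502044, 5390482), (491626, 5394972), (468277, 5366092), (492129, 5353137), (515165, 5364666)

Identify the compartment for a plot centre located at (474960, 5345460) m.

Cast a ray rightward from (474960, 5345460). For each polygon, the edges (by vertex number in listed order) whose endpoints lie on opposite sides of northing = 5345460, where each meets that height, and whether that is right or left of the point:
Green: 2–3 at easting≈490651.1 (right), 3–4 at easting≈503288.3 (right) → 2 crossings.
Blue: 2–3 at easting≈465770.4 (left), 4–1 at easting≈492343.2 (right) → 1 crossing.
Coral: no edge straddles that height → 0 crossings.
Only Blue has an odd count, so the point is inside Blue.

Blue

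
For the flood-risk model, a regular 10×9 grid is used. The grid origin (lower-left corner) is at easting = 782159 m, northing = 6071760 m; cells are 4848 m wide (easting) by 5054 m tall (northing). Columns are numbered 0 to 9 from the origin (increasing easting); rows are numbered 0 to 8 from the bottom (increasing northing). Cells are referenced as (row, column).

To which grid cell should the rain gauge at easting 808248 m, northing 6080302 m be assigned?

(1, 5)

Column index: ⌊(808248 − 782159) / 4848⌋ = ⌊5.381⌋ = 5
Row offset from origin: ⌊(6080302 − 6071760) / 5054⌋ = ⌊1.690⌋ = 1 → row 1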